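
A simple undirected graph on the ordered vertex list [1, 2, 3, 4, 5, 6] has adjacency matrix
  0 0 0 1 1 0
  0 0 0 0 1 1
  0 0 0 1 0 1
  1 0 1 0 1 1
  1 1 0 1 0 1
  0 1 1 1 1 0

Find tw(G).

A width-2 tree decomposition is:
Bags: B1 = {4, 5, 6}  B2 = {2, 5, 6}  B3 = {1, 4, 5}  B4 = {3, 4, 6}
Tree: B1–B2, B1–B3, B1–B4
The largest bag has 3 vertices, giving width 2; this decomposition certifies tw(G) ≤ 2. For the lower bound, the 3 vertices {2, 5, 6} are pairwise adjacent, and any tree decomposition puts a clique entirely inside one bag — forcing width ≥ 2. Hence tw(G) = 2 exactly.

2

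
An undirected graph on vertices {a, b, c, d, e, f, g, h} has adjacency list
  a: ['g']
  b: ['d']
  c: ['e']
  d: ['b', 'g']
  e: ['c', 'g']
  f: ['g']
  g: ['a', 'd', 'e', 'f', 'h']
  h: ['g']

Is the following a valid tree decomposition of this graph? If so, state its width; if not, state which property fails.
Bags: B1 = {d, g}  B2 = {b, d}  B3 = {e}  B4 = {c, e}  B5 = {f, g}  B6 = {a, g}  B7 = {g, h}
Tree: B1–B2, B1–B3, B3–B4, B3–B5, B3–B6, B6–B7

A tree decomposition must satisfy three properties: every vertex lies in some bag; for every edge, both endpoints lie together in some bag; and for every vertex, the bags containing it form a connected subtree. Here edge (g,e) lies in no bag, so the decomposition is invalid.

No — edge (g,e) lies in no bag.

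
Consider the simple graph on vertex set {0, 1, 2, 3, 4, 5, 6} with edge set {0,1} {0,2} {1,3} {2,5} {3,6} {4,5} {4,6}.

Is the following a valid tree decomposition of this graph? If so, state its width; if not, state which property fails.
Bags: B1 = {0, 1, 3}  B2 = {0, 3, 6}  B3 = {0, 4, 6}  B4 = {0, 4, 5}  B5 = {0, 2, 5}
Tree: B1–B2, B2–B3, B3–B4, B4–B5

Yes; width 2.

Checking the three conditions: (i) the bags cover all of {0, 1, 2, 3, 4, 5, 6}; (ii) for each edge, some bag contains both endpoints; (iii) the bags containing any fixed vertex form a subtree. All hold, so the decomposition is valid with width 3 − 1 = 2.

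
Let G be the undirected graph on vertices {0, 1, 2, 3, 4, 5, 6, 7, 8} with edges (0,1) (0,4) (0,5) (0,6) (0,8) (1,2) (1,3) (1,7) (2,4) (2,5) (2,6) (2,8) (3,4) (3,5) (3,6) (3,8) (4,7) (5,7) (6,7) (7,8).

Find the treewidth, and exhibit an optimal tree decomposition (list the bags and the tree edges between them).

Treewidth 4.
One optimal decomposition is:
Bags: B1 = {0, 2, 3, 7, 8}  B2 = {0, 2, 3, 5, 7}  B3 = {0, 2, 3, 6, 7}  B4 = {0, 2, 3, 4, 7}  B5 = {0, 1, 2, 3, 7}
Tree: B1–B2, B2–B3, B3–B4, B4–B5

Each bag holds 5 vertices, so the decomposition has width 4, which upper-bounds the treewidth. For the lower bound: the 5 vertex sets {3,8}, {5,7}, {2,6}, {0}, {4} are disjoint, each induces a connected subgraph, and every pair is joined by at least one edge of G. Contracting each set to a single vertex therefore yields K_{5} as a minor, and since treewidth is minor-monotone, tw(G) ≥ tw(K_{5}) = 4. Therefore the treewidth is 4.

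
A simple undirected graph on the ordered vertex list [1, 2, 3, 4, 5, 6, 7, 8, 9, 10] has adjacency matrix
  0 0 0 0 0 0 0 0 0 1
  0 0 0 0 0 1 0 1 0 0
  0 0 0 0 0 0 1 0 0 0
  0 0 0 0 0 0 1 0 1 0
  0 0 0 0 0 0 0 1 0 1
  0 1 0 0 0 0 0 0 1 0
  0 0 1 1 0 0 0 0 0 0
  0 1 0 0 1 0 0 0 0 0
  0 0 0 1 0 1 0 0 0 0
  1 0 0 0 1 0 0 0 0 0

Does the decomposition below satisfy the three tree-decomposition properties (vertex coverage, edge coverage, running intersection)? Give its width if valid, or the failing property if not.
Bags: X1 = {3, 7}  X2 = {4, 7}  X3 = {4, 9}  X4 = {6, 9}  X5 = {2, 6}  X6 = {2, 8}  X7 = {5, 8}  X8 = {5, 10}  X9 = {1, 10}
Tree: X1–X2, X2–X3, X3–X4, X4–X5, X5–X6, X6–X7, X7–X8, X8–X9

Every vertex of G appears in some bag (union = {1, 2, 3, 4, 5, 6, 7, 8, 9, 10}); every edge is covered by a bag; and for each vertex v the set of bags containing v is connected in the bag tree. The decomposition is therefore valid. The largest bag has 2 vertices, so the width is 1.

Yes; width 1.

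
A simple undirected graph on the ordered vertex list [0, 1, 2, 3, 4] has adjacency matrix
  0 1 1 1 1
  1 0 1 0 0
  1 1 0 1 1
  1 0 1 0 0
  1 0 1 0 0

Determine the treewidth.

A width-2 tree decomposition is:
Bags: B1 = {0, 1, 2}  B2 = {0, 2, 4}  B3 = {0, 2, 3}
Tree: B1–B2, B2–B3
The largest bag has 3 vertices, giving width 2; this decomposition certifies tw(G) ≤ 2. For the lower bound, the 3 vertices {0, 1, 2} are pairwise adjacent, and any tree decomposition puts a clique entirely inside one bag — forcing width ≥ 2. Combining the bounds, tw(G) = 2.

2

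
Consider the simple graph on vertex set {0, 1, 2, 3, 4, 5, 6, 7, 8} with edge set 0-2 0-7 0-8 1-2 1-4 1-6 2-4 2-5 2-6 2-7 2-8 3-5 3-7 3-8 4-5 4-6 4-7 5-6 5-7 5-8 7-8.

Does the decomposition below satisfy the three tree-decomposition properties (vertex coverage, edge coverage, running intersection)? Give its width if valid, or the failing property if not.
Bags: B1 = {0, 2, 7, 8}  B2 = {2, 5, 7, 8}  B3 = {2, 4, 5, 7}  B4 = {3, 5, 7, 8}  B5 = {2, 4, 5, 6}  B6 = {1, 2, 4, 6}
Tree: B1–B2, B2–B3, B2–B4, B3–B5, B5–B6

Yes; width 3.

Checking the three conditions: (i) the bags cover all of {0, 1, 2, 3, 4, 5, 6, 7, 8}; (ii) for each edge, some bag contains both endpoints; (iii) the bags containing any fixed vertex form a subtree. All hold, so the decomposition is valid with width 4 − 1 = 3.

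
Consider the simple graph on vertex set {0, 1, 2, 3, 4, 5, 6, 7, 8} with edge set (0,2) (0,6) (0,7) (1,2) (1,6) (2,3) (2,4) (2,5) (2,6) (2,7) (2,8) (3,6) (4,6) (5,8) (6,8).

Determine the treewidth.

A width-2 tree decomposition is:
Bags: B1 = {0, 2, 6}  B2 = {1, 2, 6}  B3 = {2, 3, 6}  B4 = {2, 6, 8}  B5 = {2, 5, 8}  B6 = {2, 4, 6}  B7 = {0, 2, 7}
Tree: B1–B2, B1–B3, B3–B4, B4–B5, B3–B6, B1–B7
Every bag has size at most 3, so the width is 3 − 1 = 2 and tw(G) ≤ 2. Conversely, {2, 5, 8} is a clique of size 3, and the vertices of any clique must share a bag in every tree decomposition; so some bag has ≥ 3 vertices and tw(G) ≥ 2. Hence tw(G) = 2 exactly.

2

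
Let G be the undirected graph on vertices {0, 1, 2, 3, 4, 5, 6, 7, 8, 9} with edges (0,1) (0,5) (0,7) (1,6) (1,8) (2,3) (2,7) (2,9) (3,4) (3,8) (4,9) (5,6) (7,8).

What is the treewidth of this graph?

2

A width-2 tree decomposition is:
Bags: B1 = {3, 4, 9}  B2 = {2, 3, 9}  B3 = {2, 3, 8}  B4 = {2, 7, 8}  B5 = {1, 7, 8}  B6 = {0, 1, 7}  B7 = {0, 1, 6}  B8 = {0, 5, 6}
Tree: B1–B2, B2–B3, B3–B4, B4–B5, B5–B6, B6–B7, B7–B8
Each bag holds 3 vertices, so the decomposition has width 2, which upper-bounds the treewidth. Since 4–9–2–3–4 is a cycle in G, G is not acyclic. Forests are exactly the graphs of treewidth ≤ 1, so tw(G) ≥ 2. The upper and lower bounds meet at 2, so that is the treewidth.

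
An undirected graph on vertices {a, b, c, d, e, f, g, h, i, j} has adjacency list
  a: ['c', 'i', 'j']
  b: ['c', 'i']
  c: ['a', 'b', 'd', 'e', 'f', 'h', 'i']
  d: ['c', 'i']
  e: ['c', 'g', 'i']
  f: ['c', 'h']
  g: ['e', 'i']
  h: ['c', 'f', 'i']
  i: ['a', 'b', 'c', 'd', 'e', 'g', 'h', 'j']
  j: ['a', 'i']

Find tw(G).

2

A width-2 tree decomposition is:
Bags: B1 = {c, h, i}  B2 = {c, f, h}  B3 = {c, e, i}  B4 = {b, c, i}  B5 = {e, g, i}  B6 = {a, c, i}  B7 = {a, i, j}  B8 = {c, d, i}
Tree: B1–B2, B1–B3, B1–B4, B3–B5, B1–B6, B6–B7, B3–B8
Each bag holds 3 vertices, so the decomposition has width 2, which upper-bounds the treewidth. Conversely, {c, f, h} is a clique of size 3, and the vertices of any clique must share a bag in every tree decomposition; so some bag has ≥ 3 vertices and tw(G) ≥ 2. Therefore the treewidth is 2.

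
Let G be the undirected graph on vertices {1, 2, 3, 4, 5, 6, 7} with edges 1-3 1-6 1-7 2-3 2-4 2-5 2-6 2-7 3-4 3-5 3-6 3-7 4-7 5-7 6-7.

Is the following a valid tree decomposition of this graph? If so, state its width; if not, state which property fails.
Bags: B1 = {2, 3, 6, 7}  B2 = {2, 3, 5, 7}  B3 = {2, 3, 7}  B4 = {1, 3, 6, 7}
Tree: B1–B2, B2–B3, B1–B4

A tree decomposition must satisfy three properties: every vertex lies in some bag; for every edge, both endpoints lie together in some bag; and for every vertex, the bags containing it form a connected subtree. Here vertex 4 appears in no bag, so the decomposition is invalid.

No — vertex 4 appears in no bag.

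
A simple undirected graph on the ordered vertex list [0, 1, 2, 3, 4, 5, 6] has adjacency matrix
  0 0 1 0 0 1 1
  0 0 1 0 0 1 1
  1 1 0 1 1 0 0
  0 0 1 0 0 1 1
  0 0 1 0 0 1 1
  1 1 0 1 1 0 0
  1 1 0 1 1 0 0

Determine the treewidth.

3

A width-3 tree decomposition is:
Bags: B1 = {2, 4, 5, 6}  B2 = {2, 3, 5, 6}  B3 = {1, 2, 5, 6}  B4 = {0, 2, 5, 6}
Tree: B1–B2, B2–B3, B3–B4
Every bag has size at most 4, so the width is 4 − 1 = 3 and tw(G) ≤ 3. For the lower bound: the 4 vertex sets {4,6}, {3,5}, {2}, {1} are disjoint, each induces a connected subgraph, and every pair is joined by at least one edge of G. Contracting each set to a single vertex therefore yields K_{4} as a minor, and since treewidth is minor-monotone, tw(G) ≥ tw(K_{4}) = 3. The upper and lower bounds meet at 3, so that is the treewidth.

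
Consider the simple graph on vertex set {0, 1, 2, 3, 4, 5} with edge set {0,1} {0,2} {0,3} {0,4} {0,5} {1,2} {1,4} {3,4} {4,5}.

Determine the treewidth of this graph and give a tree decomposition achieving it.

Treewidth 2.
One optimal decomposition is:
Bags: B1 = {0, 3, 4}  B2 = {0, 4, 5}  B3 = {0, 1, 4}  B4 = {0, 1, 2}
Tree: B1–B2, B2–B3, B3–B4

Each bag holds 3 vertices, so the decomposition has width 2, which upper-bounds the treewidth. On the other hand G contains the 3-clique {0, 1, 2}. A clique must lie in a single bag of any decomposition, so no decomposition can have width below 2. Hence tw(G) = 2 exactly.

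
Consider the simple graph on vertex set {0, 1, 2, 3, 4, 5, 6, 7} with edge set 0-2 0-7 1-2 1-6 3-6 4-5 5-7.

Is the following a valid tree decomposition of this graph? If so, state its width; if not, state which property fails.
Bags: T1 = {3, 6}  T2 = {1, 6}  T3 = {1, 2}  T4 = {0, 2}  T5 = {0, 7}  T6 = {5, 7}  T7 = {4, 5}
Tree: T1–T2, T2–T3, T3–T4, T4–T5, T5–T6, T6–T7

Checking the three conditions: (i) the bags cover all of {0, 1, 2, 3, 4, 5, 6, 7}; (ii) for each edge, some bag contains both endpoints; (iii) the bags containing any fixed vertex form a subtree. All hold, so the decomposition is valid with width 2 − 1 = 1.

Yes; width 1.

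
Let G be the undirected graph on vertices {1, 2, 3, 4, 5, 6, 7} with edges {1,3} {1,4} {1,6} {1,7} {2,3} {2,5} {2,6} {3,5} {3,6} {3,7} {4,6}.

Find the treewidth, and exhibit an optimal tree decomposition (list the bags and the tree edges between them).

Treewidth 2.
Bags: B1 = {1, 3, 6}  B2 = {1, 3, 7}  B3 = {2, 3, 6}  B4 = {2, 3, 5}  B5 = {1, 4, 6}
Tree: B1–B2, B1–B3, B3–B4, B1–B5

Every bag has size at most 3, so the width is 3 − 1 = 2 and tw(G) ≤ 2. Conversely, {1, 3, 6} is a clique of size 3, and the vertices of any clique must share a bag in every tree decomposition; so some bag has ≥ 3 vertices and tw(G) ≥ 2. Hence tw(G) = 2 exactly.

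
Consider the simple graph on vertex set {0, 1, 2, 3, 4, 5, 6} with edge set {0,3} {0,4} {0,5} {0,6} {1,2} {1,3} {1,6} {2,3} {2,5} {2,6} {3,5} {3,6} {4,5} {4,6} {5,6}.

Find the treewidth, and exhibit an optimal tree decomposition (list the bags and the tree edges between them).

Treewidth 3.
Bags: B1 = {0, 3, 5, 6}  B2 = {2, 3, 5, 6}  B3 = {1, 2, 3, 6}  B4 = {0, 4, 5, 6}
Tree: B1–B2, B2–B3, B1–B4

Each bag holds 4 vertices, so the decomposition has width 3, which upper-bounds the treewidth. Conversely, {0, 3, 5, 6} is a clique of size 4, and the vertices of any clique must share a bag in every tree decomposition; so some bag has ≥ 4 vertices and tw(G) ≥ 3. Combining the bounds, tw(G) = 3.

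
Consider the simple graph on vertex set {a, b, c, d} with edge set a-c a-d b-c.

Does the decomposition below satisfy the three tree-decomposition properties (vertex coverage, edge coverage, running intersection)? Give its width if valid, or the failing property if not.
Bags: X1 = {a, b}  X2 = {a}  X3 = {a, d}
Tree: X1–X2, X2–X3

A tree decomposition must satisfy three properties: every vertex lies in some bag; for every edge, both endpoints lie together in some bag; and for every vertex, the bags containing it form a connected subtree. Here vertex c appears in no bag, so the decomposition is invalid.

No — vertex c appears in no bag.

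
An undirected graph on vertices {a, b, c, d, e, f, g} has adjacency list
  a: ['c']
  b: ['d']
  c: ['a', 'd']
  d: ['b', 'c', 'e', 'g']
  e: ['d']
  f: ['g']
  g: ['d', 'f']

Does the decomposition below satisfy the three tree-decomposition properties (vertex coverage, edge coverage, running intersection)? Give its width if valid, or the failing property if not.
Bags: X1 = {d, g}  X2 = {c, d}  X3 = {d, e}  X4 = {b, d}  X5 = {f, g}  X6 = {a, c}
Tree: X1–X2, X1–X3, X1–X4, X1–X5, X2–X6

Yes; width 1.

Vertex coverage: the bags together contain {a, b, c, d, e, f, g}, the full vertex set. Edge coverage: each edge of G has both endpoints in at least one bag. Running intersection: for every vertex, the bags containing it form a connected subtree. All three properties hold, so this is a valid tree decomposition of width max|bag| − 1 = 1, and hence tw(G) ≤ 1.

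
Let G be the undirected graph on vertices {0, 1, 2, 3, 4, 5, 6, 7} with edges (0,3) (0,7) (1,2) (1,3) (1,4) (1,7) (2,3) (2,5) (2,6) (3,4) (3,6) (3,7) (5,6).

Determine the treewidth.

A width-2 tree decomposition is:
Bags: B1 = {1, 2, 3}  B2 = {1, 3, 7}  B3 = {2, 3, 6}  B4 = {1, 3, 4}  B5 = {0, 3, 7}  B6 = {2, 5, 6}
Tree: B1–B2, B1–B3, B1–B4, B2–B5, B3–B6
The largest bag has 3 vertices, giving width 2; this decomposition certifies tw(G) ≤ 2. Conversely, {0, 3, 7} is a clique of size 3, and the vertices of any clique must share a bag in every tree decomposition; so some bag has ≥ 3 vertices and tw(G) ≥ 2. Therefore the treewidth is 2.

2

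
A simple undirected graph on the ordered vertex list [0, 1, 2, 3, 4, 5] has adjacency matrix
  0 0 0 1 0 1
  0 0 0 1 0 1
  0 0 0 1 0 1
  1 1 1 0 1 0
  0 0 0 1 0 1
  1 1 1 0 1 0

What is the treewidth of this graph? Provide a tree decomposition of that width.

Every bag has size at most 3, so the width is 3 − 1 = 2 and tw(G) ≤ 2. Since 3–1–5–2–3 is a cycle in G, G is not acyclic. Forests are exactly the graphs of treewidth ≤ 1, so tw(G) ≥ 2. Combining the bounds, tw(G) = 2.

Treewidth 2.
One such decomposition:
Bags: B1 = {1, 3, 5}  B2 = {2, 3, 5}  B3 = {3, 4, 5}  B4 = {0, 3, 5}
Tree: B1–B2, B2–B3, B3–B4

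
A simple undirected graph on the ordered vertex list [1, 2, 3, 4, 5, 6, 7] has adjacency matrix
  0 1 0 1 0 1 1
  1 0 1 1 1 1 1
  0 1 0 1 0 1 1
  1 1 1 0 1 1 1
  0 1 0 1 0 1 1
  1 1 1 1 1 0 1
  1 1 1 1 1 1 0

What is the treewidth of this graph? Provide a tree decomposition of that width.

Each bag holds 5 vertices, so the decomposition has width 4, which upper-bounds the treewidth. On the other hand G contains the 5-clique {1, 2, 4, 6, 7}. A clique must lie in a single bag of any decomposition, so no decomposition can have width below 4. Therefore the treewidth is 4.

Treewidth 4.
One optimal decomposition is:
Bags: B1 = {2, 4, 5, 6, 7}  B2 = {1, 2, 4, 6, 7}  B3 = {2, 3, 4, 6, 7}
Tree: B1–B2, B1–B3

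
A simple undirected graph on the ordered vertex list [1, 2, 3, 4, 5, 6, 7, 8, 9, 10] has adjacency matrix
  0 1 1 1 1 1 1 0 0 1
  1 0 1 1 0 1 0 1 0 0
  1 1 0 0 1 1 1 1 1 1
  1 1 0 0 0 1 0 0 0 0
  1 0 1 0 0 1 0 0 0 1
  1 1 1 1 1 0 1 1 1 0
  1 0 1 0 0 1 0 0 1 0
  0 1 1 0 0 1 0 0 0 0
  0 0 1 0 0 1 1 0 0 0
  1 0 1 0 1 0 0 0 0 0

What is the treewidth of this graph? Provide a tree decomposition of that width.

The largest bag has 4 vertices, giving width 3; this decomposition certifies tw(G) ≤ 3. On the other hand G contains the 4-clique {1, 3, 5, 10}. A clique must lie in a single bag of any decomposition, so no decomposition can have width below 3. Combining the bounds, tw(G) = 3.

Treewidth 3.
Bags: B1 = {2, 3, 6, 8}  B2 = {1, 2, 3, 6}  B3 = {1, 2, 4, 6}  B4 = {1, 3, 6, 7}  B5 = {3, 6, 7, 9}  B6 = {1, 3, 5, 6}  B7 = {1, 3, 5, 10}
Tree: B1–B2, B2–B3, B2–B4, B4–B5, B2–B6, B6–B7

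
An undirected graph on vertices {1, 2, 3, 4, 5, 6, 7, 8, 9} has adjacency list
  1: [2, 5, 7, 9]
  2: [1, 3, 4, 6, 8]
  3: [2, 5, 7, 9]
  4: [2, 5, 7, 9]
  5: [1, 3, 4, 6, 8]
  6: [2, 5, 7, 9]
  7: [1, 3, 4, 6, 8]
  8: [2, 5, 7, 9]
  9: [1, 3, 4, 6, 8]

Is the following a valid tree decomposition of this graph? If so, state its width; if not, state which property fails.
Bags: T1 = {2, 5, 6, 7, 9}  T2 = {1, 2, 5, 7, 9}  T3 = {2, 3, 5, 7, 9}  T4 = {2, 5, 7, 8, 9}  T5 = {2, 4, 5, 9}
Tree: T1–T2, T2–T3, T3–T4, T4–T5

No — edge (7,4) lies in no bag.

A tree decomposition must satisfy three properties: every vertex lies in some bag; for every edge, both endpoints lie together in some bag; and for every vertex, the bags containing it form a connected subtree. Here edge (7,4) lies in no bag, so the decomposition is invalid.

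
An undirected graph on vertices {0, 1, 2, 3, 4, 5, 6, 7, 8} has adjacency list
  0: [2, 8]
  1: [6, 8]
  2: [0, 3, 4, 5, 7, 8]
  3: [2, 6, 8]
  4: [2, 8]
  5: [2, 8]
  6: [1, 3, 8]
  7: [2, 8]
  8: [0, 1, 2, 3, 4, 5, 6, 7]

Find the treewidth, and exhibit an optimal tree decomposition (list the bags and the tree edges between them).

Treewidth 2.
One such decomposition:
Bags: B1 = {0, 2, 8}  B2 = {2, 3, 8}  B3 = {3, 6, 8}  B4 = {2, 7, 8}  B5 = {2, 5, 8}  B6 = {1, 6, 8}  B7 = {2, 4, 8}
Tree: B1–B2, B2–B3, B2–B4, B4–B5, B3–B6, B4–B7

Each bag holds 3 vertices, so the decomposition has width 2, which upper-bounds the treewidth. Conversely, {1, 6, 8} is a clique of size 3, and the vertices of any clique must share a bag in every tree decomposition; so some bag has ≥ 3 vertices and tw(G) ≥ 2. Combining the bounds, tw(G) = 2.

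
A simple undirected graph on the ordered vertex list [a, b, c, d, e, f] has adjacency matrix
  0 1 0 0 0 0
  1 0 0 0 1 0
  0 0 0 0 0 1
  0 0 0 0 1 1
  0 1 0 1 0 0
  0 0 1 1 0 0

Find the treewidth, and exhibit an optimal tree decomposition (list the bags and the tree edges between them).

Treewidth 1.
One optimal decomposition is:
Bags: B1 = {a, b}  B2 = {b, e}  B3 = {d, e}  B4 = {d, f}  B5 = {c, f}
Tree: B1–B2, B2–B3, B3–B4, B4–B5

Every bag has size at most 2, so the width is 2 − 1 = 1 and tw(G) ≤ 1. Since G has at least one edge (e.g. a–b), it is not an edgeless graph, so tw(G) ≥ 1. Combining the bounds, tw(G) = 1.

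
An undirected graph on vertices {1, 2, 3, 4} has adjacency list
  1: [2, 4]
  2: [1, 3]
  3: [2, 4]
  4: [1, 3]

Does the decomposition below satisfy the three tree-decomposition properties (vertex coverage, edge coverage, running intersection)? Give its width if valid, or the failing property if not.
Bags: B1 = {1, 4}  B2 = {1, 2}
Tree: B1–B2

No — vertex 3 appears in no bag.

A tree decomposition must satisfy three properties: every vertex lies in some bag; for every edge, both endpoints lie together in some bag; and for every vertex, the bags containing it form a connected subtree. Here vertex 3 appears in no bag, so the decomposition is invalid.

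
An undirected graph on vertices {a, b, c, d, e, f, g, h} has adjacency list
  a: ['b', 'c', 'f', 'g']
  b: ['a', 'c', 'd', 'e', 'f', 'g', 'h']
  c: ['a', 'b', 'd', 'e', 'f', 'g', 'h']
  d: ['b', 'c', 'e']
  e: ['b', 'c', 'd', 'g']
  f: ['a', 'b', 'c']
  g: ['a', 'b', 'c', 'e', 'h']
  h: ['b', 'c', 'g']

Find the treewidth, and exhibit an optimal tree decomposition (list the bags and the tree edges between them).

Each bag holds 4 vertices, so the decomposition has width 3, which upper-bounds the treewidth. On the other hand G contains the 4-clique {b, c, d, e}. A clique must lie in a single bag of any decomposition, so no decomposition can have width below 3. Combining the bounds, tw(G) = 3.

Treewidth 3.
One optimal decomposition is:
Bags: B1 = {b, c, g, h}  B2 = {a, b, c, g}  B3 = {b, c, e, g}  B4 = {b, c, d, e}  B5 = {a, b, c, f}
Tree: B1–B2, B1–B3, B3–B4, B2–B5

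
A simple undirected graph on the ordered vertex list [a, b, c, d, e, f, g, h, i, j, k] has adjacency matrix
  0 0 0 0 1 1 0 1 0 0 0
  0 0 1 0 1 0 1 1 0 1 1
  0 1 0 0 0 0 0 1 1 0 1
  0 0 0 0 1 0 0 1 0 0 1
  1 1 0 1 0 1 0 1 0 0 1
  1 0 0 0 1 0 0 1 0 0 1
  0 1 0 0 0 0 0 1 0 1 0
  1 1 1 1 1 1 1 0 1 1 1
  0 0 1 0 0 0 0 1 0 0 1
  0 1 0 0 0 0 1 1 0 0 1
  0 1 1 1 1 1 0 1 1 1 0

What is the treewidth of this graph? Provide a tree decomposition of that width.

Treewidth 3.
One such decomposition:
Bags: B1 = {b, e, h, k}  B2 = {d, e, h, k}  B3 = {b, h, j, k}  B4 = {e, f, h, k}  B5 = {b, c, h, k}  B6 = {a, e, f, h}  B7 = {c, h, i, k}  B8 = {b, g, h, j}
Tree: B1–B2, B1–B3, B1–B4, B3–B5, B4–B6, B5–B7, B3–B8

The largest bag has 4 vertices, giving width 3; this decomposition certifies tw(G) ≤ 3. For the lower bound, the 4 vertices {b, g, h, j} are pairwise adjacent, and any tree decomposition puts a clique entirely inside one bag — forcing width ≥ 3. Combining the bounds, tw(G) = 3.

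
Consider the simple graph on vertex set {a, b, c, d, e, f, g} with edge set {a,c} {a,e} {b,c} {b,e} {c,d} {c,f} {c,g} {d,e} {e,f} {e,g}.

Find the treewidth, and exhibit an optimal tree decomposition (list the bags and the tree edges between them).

Treewidth 2.
Bags: B1 = {c, d, e}  B2 = {c, e, f}  B3 = {b, c, e}  B4 = {a, c, e}  B5 = {c, e, g}
Tree: B1–B2, B2–B3, B3–B4, B4–B5

The largest bag has 3 vertices, giving width 2; this decomposition certifies tw(G) ≤ 2. The edges e–d–c–f–e form a cycle, so G is not a tree and its treewidth is at least 2. Combining the bounds, tw(G) = 2.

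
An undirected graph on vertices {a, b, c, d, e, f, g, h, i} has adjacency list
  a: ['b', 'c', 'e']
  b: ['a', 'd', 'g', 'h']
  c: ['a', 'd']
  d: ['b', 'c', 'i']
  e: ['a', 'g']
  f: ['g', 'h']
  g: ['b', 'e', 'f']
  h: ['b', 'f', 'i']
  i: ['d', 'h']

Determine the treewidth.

A width-3 tree decomposition is:
Bags: B1 = {a, c, d, e}  B2 = {a, b, d, e}  B3 = {b, d, e, g}  B4 = {b, d, g, i}  B5 = {b, g, h, i}  B6 = {f, g, h, i}
Tree: B1–B2, B2–B3, B3–B4, B4–B5, B5–B6
The largest bag has 4 vertices, giving width 3; this decomposition certifies tw(G) ≤ 3. For the lower bound: the 4 vertex sets {a,c,e}, {d}, {b}, {f,g,h,i} are disjoint, each induces a connected subgraph, and every pair is joined by at least one edge of G. Contracting each set to a single vertex therefore yields K_{4} as a minor, and since treewidth is minor-monotone, tw(G) ≥ tw(K_{4}) = 3. Therefore the treewidth is 3.

3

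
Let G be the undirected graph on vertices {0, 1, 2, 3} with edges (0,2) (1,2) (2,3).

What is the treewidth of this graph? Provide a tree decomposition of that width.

Treewidth 1.
One such decomposition:
Bags: B1 = {1, 2}  B2 = {2, 3}  B3 = {0, 2}
Tree: B1–B2, B2–B3

The largest bag has 2 vertices, giving width 1; this decomposition certifies tw(G) ≤ 1. Any graph with an edge has treewidth ≥ 1, and G has the edge 1–2. The upper and lower bounds meet at 1, so that is the treewidth.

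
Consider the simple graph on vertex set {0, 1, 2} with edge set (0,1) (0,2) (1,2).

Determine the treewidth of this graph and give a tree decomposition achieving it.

A single bag containing all 3 vertices is trivially a valid decomposition of width 2. For the lower bound, the 3 vertices {0, 1, 2} are pairwise adjacent, and any tree decomposition puts a clique entirely inside one bag — forcing width ≥ 2. Therefore the treewidth is 2.

Treewidth 2.
One optimal decomposition is:
Bags: B1 = {0, 1, 2}
Tree: (single bag)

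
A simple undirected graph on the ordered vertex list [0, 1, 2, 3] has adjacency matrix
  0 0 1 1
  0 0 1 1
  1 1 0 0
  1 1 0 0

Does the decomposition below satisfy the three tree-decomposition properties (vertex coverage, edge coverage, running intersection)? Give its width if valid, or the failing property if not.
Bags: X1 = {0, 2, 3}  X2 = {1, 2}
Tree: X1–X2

A tree decomposition must satisfy three properties: every vertex lies in some bag; for every edge, both endpoints lie together in some bag; and for every vertex, the bags containing it form a connected subtree. Here edge (3,1) lies in no bag, so the decomposition is invalid.

No — edge (3,1) lies in no bag.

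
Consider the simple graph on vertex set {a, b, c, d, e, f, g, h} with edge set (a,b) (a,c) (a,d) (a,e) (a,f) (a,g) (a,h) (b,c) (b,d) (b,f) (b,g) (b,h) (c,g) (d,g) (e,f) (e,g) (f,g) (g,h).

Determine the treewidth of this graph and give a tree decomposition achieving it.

Each bag holds 4 vertices, so the decomposition has width 3, which upper-bounds the treewidth. Conversely, {a, e, f, g} is a clique of size 4, and the vertices of any clique must share a bag in every tree decomposition; so some bag has ≥ 4 vertices and tw(G) ≥ 3. Hence tw(G) = 3 exactly.

Treewidth 3.
Bags: B1 = {a, b, c, g}  B2 = {a, b, d, g}  B3 = {a, b, f, g}  B4 = {a, b, g, h}  B5 = {a, e, f, g}
Tree: B1–B2, B2–B3, B2–B4, B3–B5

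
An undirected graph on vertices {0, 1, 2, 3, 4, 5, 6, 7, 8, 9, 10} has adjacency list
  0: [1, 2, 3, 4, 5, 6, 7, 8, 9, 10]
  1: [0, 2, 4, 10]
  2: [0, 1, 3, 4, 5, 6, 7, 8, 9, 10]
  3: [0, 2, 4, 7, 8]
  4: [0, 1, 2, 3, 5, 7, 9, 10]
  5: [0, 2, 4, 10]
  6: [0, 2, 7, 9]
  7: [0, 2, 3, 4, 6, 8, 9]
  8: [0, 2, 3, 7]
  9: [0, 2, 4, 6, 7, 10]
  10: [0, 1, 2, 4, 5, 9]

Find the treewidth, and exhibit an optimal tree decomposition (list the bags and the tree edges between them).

Each bag holds 5 vertices, so the decomposition has width 4, which upper-bounds the treewidth. On the other hand G contains the 5-clique {0, 2, 3, 7, 8}. A clique must lie in a single bag of any decomposition, so no decomposition can have width below 4. Combining the bounds, tw(G) = 4.

Treewidth 4.
One optimal decomposition is:
Bags: B1 = {0, 2, 4, 7, 9}  B2 = {0, 2, 3, 4, 7}  B3 = {0, 2, 4, 9, 10}  B4 = {0, 2, 6, 7, 9}  B5 = {0, 1, 2, 4, 10}  B6 = {0, 2, 4, 5, 10}  B7 = {0, 2, 3, 7, 8}
Tree: B1–B2, B1–B3, B1–B4, B3–B5, B5–B6, B2–B7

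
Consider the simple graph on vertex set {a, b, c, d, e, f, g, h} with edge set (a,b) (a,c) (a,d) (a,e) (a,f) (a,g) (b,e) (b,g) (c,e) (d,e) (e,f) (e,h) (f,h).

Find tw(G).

A width-2 tree decomposition is:
Bags: B1 = {a, b, e}  B2 = {a, c, e}  B3 = {a, e, f}  B4 = {a, d, e}  B5 = {a, b, g}  B6 = {e, f, h}
Tree: B1–B2, B1–B3, B3–B4, B1–B5, B3–B6
Every bag has size at most 3, so the width is 3 − 1 = 2 and tw(G) ≤ 2. For the lower bound, the 3 vertices {e, f, h} are pairwise adjacent, and any tree decomposition puts a clique entirely inside one bag — forcing width ≥ 2. Hence tw(G) = 2 exactly.

2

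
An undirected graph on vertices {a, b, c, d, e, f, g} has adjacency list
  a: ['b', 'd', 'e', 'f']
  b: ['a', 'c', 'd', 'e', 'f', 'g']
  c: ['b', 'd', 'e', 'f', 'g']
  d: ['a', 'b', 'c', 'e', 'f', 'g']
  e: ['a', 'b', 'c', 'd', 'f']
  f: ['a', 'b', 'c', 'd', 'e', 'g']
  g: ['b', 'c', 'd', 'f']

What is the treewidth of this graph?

A width-4 tree decomposition is:
Bags: B1 = {b, c, d, e, f}  B2 = {a, b, d, e, f}  B3 = {b, c, d, f, g}
Tree: B1–B2, B1–B3
Each bag holds 5 vertices, so the decomposition has width 4, which upper-bounds the treewidth. On the other hand G contains the 5-clique {b, c, d, f, g}. A clique must lie in a single bag of any decomposition, so no decomposition can have width below 4. Hence tw(G) = 4 exactly.

4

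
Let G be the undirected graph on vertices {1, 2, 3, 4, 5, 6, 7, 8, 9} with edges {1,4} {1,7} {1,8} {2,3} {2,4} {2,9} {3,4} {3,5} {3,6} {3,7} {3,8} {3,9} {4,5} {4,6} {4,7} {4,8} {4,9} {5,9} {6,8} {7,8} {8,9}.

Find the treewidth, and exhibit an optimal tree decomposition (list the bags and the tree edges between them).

Treewidth 3.
Bags: B1 = {3, 4, 7, 8}  B2 = {3, 4, 8, 9}  B3 = {3, 4, 6, 8}  B4 = {3, 4, 5, 9}  B5 = {2, 3, 4, 9}  B6 = {1, 4, 7, 8}
Tree: B1–B2, B2–B3, B2–B4, B2–B5, B1–B6

The largest bag has 4 vertices, giving width 3; this decomposition certifies tw(G) ≤ 3. On the other hand G contains the 4-clique {1, 4, 7, 8}. A clique must lie in a single bag of any decomposition, so no decomposition can have width below 3. Hence tw(G) = 3 exactly.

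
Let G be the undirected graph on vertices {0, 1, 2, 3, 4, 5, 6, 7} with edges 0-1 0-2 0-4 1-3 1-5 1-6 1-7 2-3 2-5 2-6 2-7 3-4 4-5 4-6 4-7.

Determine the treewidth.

A width-3 tree decomposition is:
Bags: B1 = {1, 2, 4, 6}  B2 = {1, 2, 4, 7}  B3 = {1, 2, 4, 5}  B4 = {1, 2, 3, 4}  B5 = {0, 1, 2, 4}
Tree: B1–B2, B2–B3, B3–B4, B4–B5
Every bag has size at most 4, so the width is 4 − 1 = 3 and tw(G) ≤ 3. For the lower bound: the 4 vertex sets {2,6}, {1,7}, {4}, {5} are disjoint, each induces a connected subgraph, and every pair is joined by at least one edge of G. Contracting each set to a single vertex therefore yields K_{4} as a minor, and since treewidth is minor-monotone, tw(G) ≥ tw(K_{4}) = 3. Hence tw(G) = 3 exactly.

3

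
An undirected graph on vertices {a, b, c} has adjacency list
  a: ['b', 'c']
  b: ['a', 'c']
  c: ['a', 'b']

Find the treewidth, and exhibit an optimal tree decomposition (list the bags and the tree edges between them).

Treewidth 2.
One optimal decomposition is:
Bags: B1 = {a, b, c}
Tree: (single bag)

With just one bag of size 3, the width is 3 − 1 = 2, so tw(G) ≤ 2. For the lower bound, the 3 vertices {a, b, c} are pairwise adjacent, and any tree decomposition puts a clique entirely inside one bag — forcing width ≥ 2. Hence tw(G) = 2 exactly.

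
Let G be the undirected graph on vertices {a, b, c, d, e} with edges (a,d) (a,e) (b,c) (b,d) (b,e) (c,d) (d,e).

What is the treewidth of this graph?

A width-2 tree decomposition is:
Bags: B1 = {b, d, e}  B2 = {a, d, e}  B3 = {b, c, d}
Tree: B1–B2, B1–B3
Each bag holds 3 vertices, so the decomposition has width 2, which upper-bounds the treewidth. For the lower bound, the 3 vertices {a, d, e} are pairwise adjacent, and any tree decomposition puts a clique entirely inside one bag — forcing width ≥ 2. The upper and lower bounds meet at 2, so that is the treewidth.

2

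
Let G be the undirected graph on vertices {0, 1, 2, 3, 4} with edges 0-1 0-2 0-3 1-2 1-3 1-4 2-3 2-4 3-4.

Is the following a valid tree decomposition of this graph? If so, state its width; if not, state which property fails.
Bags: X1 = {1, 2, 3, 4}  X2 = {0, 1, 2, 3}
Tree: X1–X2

Yes; width 3.

Every vertex of G appears in some bag (union = {0, 1, 2, 3, 4}); every edge is covered by a bag; and for each vertex v the set of bags containing v is connected in the bag tree. The decomposition is therefore valid. The largest bag has 4 vertices, so the width is 3.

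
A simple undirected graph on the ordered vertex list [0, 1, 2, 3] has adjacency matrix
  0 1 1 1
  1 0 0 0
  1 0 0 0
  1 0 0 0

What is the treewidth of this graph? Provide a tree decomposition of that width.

Each bag holds 2 vertices, so the decomposition has width 1, which upper-bounds the treewidth. G has an edge, so its treewidth is at least 1. Hence tw(G) = 1 exactly.

Treewidth 1.
One optimal decomposition is:
Bags: B1 = {0, 2}  B2 = {0, 3}  B3 = {0, 1}
Tree: B1–B2, B1–B3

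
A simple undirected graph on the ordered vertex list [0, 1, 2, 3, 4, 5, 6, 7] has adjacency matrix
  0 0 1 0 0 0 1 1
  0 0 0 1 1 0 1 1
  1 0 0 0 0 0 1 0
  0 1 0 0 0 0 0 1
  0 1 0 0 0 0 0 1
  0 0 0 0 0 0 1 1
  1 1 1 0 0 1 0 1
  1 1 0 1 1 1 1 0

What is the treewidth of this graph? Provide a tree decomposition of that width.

Every bag has size at most 3, so the width is 3 − 1 = 2 and tw(G) ≤ 2. Conversely, {0, 2, 6} is a clique of size 3, and the vertices of any clique must share a bag in every tree decomposition; so some bag has ≥ 3 vertices and tw(G) ≥ 2. The upper and lower bounds meet at 2, so that is the treewidth.

Treewidth 2.
One optimal decomposition is:
Bags: B1 = {1, 6, 7}  B2 = {1, 4, 7}  B3 = {0, 6, 7}  B4 = {1, 3, 7}  B5 = {0, 2, 6}  B6 = {5, 6, 7}
Tree: B1–B2, B1–B3, B1–B4, B3–B5, B3–B6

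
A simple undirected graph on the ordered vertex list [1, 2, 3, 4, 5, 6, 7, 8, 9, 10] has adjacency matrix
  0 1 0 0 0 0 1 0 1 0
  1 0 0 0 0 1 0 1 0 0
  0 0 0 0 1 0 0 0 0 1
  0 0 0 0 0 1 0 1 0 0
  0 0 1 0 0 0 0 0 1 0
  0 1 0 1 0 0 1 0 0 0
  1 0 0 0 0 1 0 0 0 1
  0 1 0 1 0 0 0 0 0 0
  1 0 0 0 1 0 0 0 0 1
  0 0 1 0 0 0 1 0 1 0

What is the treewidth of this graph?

2

A width-2 tree decomposition is:
Bags: B1 = {4, 6, 8}  B2 = {2, 6, 8}  B3 = {2, 6, 7}  B4 = {1, 2, 7}  B5 = {1, 7, 10}  B6 = {1, 9, 10}  B7 = {3, 9, 10}  B8 = {3, 5, 9}
Tree: B1–B2, B2–B3, B3–B4, B4–B5, B5–B6, B6–B7, B7–B8
Each bag holds 3 vertices, so the decomposition has width 2, which upper-bounds the treewidth. Since 4–8–2–6–4 is a cycle in G, G is not acyclic. Forests are exactly the graphs of treewidth ≤ 1, so tw(G) ≥ 2. Therefore the treewidth is 2.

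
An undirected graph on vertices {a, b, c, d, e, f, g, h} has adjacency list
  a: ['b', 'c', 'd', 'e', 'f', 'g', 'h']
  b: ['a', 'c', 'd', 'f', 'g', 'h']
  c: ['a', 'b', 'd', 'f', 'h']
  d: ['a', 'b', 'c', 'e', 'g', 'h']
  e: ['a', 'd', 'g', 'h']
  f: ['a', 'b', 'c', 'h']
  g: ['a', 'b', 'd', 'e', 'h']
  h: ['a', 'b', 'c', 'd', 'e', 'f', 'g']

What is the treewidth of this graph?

4

A width-4 tree decomposition is:
Bags: B1 = {a, b, c, d, h}  B2 = {a, b, c, f, h}  B3 = {a, b, d, g, h}  B4 = {a, d, e, g, h}
Tree: B1–B2, B1–B3, B3–B4
Each bag holds 5 vertices, so the decomposition has width 4, which upper-bounds the treewidth. For the lower bound, the 5 vertices {a, d, e, g, h} are pairwise adjacent, and any tree decomposition puts a clique entirely inside one bag — forcing width ≥ 4. Hence tw(G) = 4 exactly.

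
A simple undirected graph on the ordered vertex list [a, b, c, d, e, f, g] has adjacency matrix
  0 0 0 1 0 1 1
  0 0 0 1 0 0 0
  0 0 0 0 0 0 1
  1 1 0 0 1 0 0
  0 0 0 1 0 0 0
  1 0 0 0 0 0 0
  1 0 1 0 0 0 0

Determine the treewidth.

A width-1 tree decomposition is:
Bags: B1 = {a, g}  B2 = {a, d}  B3 = {c, g}  B4 = {b, d}  B5 = {d, e}  B6 = {a, f}
Tree: B1–B2, B1–B3, B2–B4, B2–B5, B2–B6
The largest bag has 2 vertices, giving width 1; this decomposition certifies tw(G) ≤ 1. Since G has at least one edge (e.g. g–a), it is not an edgeless graph, so tw(G) ≥ 1. Hence tw(G) = 1 exactly.

1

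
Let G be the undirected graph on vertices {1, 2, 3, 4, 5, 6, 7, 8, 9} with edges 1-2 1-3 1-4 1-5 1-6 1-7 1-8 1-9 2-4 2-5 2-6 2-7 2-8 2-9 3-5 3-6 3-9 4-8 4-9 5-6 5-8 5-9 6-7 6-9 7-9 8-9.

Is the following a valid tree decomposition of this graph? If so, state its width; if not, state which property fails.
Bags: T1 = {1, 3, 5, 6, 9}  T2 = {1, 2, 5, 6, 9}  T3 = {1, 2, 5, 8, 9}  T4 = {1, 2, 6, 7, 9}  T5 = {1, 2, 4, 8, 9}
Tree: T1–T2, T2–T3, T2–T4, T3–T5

Every vertex of G appears in some bag (union = {1, 2, 3, 4, 5, 6, 7, 8, 9}); every edge is covered by a bag; and for each vertex v the set of bags containing v is connected in the bag tree. The decomposition is therefore valid. The largest bag has 5 vertices, so the width is 4.

Yes; width 4.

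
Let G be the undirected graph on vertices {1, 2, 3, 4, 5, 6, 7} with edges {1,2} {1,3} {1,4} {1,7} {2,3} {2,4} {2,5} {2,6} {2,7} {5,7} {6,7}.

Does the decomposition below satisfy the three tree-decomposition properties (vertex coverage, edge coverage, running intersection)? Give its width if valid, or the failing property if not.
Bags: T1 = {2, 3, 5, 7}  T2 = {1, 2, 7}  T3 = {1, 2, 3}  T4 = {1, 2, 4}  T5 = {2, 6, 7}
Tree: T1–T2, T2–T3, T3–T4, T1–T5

No — bags containing vertex 3 are not connected in the tree.

A tree decomposition must satisfy three properties: every vertex lies in some bag; for every edge, both endpoints lie together in some bag; and for every vertex, the bags containing it form a connected subtree. Here bags containing vertex 3 are not connected in the tree, so the decomposition is invalid.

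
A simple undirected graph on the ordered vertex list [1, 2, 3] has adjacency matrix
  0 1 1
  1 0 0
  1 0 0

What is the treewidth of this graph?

1

A width-1 tree decomposition is:
Bags: B1 = {1, 2}  B2 = {1, 3}
Tree: B1–B2
Every bag has size at most 2, so the width is 2 − 1 = 1 and tw(G) ≤ 1. G has an edge, so its treewidth is at least 1. Hence tw(G) = 1 exactly.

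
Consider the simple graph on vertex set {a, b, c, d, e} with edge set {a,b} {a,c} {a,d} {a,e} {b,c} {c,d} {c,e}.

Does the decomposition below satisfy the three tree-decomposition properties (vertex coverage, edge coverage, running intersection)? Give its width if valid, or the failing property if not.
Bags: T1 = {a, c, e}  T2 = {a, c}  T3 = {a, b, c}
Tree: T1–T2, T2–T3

No — vertex d appears in no bag.

A tree decomposition must satisfy three properties: every vertex lies in some bag; for every edge, both endpoints lie together in some bag; and for every vertex, the bags containing it form a connected subtree. Here vertex d appears in no bag, so the decomposition is invalid.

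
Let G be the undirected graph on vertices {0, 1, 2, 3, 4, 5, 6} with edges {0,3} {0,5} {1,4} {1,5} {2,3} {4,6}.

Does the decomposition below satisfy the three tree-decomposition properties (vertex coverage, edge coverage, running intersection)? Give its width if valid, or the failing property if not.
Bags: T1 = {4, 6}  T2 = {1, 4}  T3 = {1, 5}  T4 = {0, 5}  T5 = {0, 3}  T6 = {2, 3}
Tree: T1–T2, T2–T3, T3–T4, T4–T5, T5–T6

Yes; width 1.

Vertex coverage: the bags together contain {0, 1, 2, 3, 4, 5, 6}, the full vertex set. Edge coverage: each edge of G has both endpoints in at least one bag. Running intersection: for every vertex, the bags containing it form a connected subtree. All three properties hold, so this is a valid tree decomposition of width max|bag| − 1 = 1, and hence tw(G) ≤ 1.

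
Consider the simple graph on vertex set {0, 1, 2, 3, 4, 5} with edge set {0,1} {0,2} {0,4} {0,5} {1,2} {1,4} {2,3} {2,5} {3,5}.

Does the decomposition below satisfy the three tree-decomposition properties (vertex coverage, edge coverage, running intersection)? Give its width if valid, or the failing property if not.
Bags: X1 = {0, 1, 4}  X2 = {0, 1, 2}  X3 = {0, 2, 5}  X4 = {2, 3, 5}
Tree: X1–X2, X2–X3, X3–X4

Vertex coverage: the bags together contain {0, 1, 2, 3, 4, 5}, the full vertex set. Edge coverage: each edge of G has both endpoints in at least one bag. Running intersection: for every vertex, the bags containing it form a connected subtree. All three properties hold, so this is a valid tree decomposition of width max|bag| − 1 = 2, and hence tw(G) ≤ 2.

Yes; width 2.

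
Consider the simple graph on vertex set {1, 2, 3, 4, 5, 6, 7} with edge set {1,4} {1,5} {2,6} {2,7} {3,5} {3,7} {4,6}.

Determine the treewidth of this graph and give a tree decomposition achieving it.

Every bag has size at most 3, so the width is 3 − 1 = 2 and tw(G) ≤ 2. The edges 7–3–5–1–4–6–2–7 form a cycle, so G is not a tree and its treewidth is at least 2. Therefore the treewidth is 2.

Treewidth 2.
Bags: B1 = {3, 5, 7}  B2 = {1, 5, 7}  B3 = {1, 4, 7}  B4 = {4, 6, 7}  B5 = {2, 6, 7}
Tree: B1–B2, B2–B3, B3–B4, B4–B5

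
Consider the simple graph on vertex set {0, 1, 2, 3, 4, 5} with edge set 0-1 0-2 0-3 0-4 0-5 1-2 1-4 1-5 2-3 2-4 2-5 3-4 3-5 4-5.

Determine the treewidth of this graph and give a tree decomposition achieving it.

The largest bag has 5 vertices, giving width 4; this decomposition certifies tw(G) ≤ 4. Conversely, {0, 1, 2, 4, 5} is a clique of size 5, and the vertices of any clique must share a bag in every tree decomposition; so some bag has ≥ 5 vertices and tw(G) ≥ 4. The upper and lower bounds meet at 4, so that is the treewidth.

Treewidth 4.
One such decomposition:
Bags: B1 = {0, 2, 3, 4, 5}  B2 = {0, 1, 2, 4, 5}
Tree: B1–B2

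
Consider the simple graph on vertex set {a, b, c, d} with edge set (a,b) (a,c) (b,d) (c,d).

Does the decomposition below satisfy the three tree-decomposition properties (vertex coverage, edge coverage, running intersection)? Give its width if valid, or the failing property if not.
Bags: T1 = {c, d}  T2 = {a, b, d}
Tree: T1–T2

No — edge (a,c) lies in no bag.

A tree decomposition must satisfy three properties: every vertex lies in some bag; for every edge, both endpoints lie together in some bag; and for every vertex, the bags containing it form a connected subtree. Here edge (a,c) lies in no bag, so the decomposition is invalid.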